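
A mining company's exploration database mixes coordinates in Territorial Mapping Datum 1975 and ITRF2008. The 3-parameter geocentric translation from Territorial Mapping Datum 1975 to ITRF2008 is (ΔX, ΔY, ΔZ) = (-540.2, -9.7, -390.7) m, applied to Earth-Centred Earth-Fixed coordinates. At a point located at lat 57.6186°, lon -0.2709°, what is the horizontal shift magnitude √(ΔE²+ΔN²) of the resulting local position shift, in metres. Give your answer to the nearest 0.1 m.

At φ = 57.6186°, λ = -0.2709°: sin φ = 0.844502, cos φ = 0.535553, sin λ = -0.004728, cos λ = 0.999989.
ΔE = −sin λ·ΔX + cos λ·ΔY = −(-0.004728)·(-540.2) + (0.999989)·(-9.7) = -12.25 m.
ΔN = −sin φ cos λ·ΔX − sin φ sin λ·ΔY + cos φ·ΔZ = −(0.844502)(0.999989)(-540.2) − (0.844502)(-0.004728)(-9.7) + (0.535553)(-390.7) = 246.92 m.
Horizontal magnitude = √(ΔE² + ΔN²) = √((-12.25)² + 246.92²) = 247.22 m.

247.2 m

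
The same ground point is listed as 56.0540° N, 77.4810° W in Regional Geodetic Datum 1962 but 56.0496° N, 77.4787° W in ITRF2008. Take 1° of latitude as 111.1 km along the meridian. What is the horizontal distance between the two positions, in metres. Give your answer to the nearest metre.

Δφ = 56.0496° − 56.0540° = -0.0044°; Δλ = -77.4787° − -77.4810° = +0.0023°.
ΔN = Δφ × 111100 = -488.8 m; ΔE = Δλ × 111100 × cos(56.0540°) = +0.0023 × 111100 × 0.558411 = 142.7 m.
Distance = √(ΔE² + ΔN²) = √(142.7² + (-488.8)²) = 509.2 m.

509 m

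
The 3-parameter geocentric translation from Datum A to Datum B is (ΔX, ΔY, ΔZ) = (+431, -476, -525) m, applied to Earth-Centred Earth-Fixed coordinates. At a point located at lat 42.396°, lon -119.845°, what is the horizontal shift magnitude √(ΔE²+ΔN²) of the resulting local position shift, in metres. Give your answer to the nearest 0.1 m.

The local east axis at (φ, λ) is (−sin λ, cos λ, 0), so ΔE = −sin(-119.845°)·431 + cos(-119.845°)·(-476) = 610.72 m.
The local north axis is (−sin φ cos λ, −sin φ sin λ, cos φ), giving ΔN = 144.620 − 278.378 − 387.714 = -521.47 m.
Horizontal magnitude = √(ΔE² + ΔN²) = √(610.72² + (-521.47)²) = 803.07 m.

803.1 m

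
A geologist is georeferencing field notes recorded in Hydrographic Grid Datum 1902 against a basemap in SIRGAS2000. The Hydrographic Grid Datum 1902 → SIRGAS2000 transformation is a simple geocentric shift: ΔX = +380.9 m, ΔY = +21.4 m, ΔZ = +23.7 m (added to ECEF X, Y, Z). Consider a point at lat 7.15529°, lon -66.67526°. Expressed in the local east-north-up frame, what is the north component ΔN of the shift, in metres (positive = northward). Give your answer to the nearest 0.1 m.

ΔN = 7.2 m

The local north axis is (−sin φ cos λ, −sin φ sin λ, cos φ), giving ΔN = -18.785 + 2.448 + 23.515 = 7.18 m.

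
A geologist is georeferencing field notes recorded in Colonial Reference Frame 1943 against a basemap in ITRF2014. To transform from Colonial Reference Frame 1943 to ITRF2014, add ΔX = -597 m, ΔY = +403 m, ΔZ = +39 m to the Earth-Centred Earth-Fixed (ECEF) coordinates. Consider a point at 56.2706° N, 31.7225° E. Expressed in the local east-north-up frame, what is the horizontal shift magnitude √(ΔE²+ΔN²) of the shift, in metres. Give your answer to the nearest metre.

709 m

At φ = 56.2706°, λ = 31.7225°: sin φ = 0.831669, cos φ = 0.555271, sin λ = 0.525806, cos λ = 0.850605.
ΔE = −sin λ·ΔX + cos λ·ΔY = −(0.525806)·(-597) + (0.850605)·(403) = 656.70 m.
ΔN = −sin φ cos λ·ΔX − sin φ sin λ·ΔY + cos φ·ΔZ = −(0.831669)(0.850605)(-597) − (0.831669)(0.525806)(403) + (0.555271)(39) = 267.76 m.
Horizontal magnitude = √(ΔE² + ΔN²) = √(656.70² + 267.76²) = 709.19 m.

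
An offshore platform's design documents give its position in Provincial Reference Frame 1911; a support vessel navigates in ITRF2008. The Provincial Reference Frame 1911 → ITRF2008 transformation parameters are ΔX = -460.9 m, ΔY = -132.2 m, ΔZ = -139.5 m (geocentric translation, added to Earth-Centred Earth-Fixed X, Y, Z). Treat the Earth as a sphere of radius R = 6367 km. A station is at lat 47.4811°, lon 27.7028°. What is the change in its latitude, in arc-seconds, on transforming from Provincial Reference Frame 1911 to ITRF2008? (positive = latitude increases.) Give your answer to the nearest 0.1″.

sin φ = 0.737054, cos φ = 0.675833, sin λ = 0.464885, cos λ = 0.885371.
North component: ΔN = −sin φ cos λ·ΔX − sin φ sin λ·ΔY + cos φ·ΔZ = −(0.737054)(0.885371)(-460.9) − (0.737054)(0.464885)(-132.2) + (0.675833)(-139.5) = 251.79 m.
1° of latitude spans πR/180 = 111125 m, so Δφ = 251.79 / 111125 × 3600 = 8.157″.

Δφ = 8.2″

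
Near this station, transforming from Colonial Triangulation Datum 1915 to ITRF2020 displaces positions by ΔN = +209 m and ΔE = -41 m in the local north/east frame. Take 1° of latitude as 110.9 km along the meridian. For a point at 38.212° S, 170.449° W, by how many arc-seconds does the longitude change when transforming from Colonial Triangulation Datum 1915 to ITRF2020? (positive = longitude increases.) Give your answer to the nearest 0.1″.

At latitude -38.212°, cos φ = 0.785727.
1° of longitude at this latitude = 110.9 × cos φ = 87.14 km, so Δλ = -41.0 / 87137.2 = -0.0004705° = -1.694″.

Δλ = -1.7″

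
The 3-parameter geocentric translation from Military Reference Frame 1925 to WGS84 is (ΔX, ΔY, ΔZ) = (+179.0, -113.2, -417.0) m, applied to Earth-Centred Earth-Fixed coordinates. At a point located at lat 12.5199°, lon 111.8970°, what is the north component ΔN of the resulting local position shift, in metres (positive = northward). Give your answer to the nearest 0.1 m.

The local north axis is (−sin φ cos λ, −sin φ sin λ, cos φ), giving ΔN = 14.471 + 22.769 − 407.084 = -369.84 m.

ΔN = -369.8 m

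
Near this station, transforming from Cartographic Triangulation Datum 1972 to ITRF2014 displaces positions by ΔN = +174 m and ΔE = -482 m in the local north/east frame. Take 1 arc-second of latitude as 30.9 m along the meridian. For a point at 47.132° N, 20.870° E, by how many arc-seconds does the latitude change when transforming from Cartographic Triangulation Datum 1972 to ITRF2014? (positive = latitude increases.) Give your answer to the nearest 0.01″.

Δφ = 5.63″

1″ of latitude = 30.90 m, so Δφ = 174.0 / 30.90 = 5.631″.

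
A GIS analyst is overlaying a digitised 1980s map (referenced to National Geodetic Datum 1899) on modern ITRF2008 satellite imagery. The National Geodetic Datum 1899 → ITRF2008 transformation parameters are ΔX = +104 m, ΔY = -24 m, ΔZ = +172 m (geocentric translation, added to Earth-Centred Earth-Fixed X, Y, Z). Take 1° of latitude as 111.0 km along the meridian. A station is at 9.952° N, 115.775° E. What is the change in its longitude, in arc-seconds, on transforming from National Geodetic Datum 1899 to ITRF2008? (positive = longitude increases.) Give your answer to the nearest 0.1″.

sin φ = 0.172823, cos φ = 0.984953, sin λ = 0.900509, cos λ = -0.434838.
East component: ΔE = −sin λ·ΔX + cos λ·ΔY = −(0.900509)(104) + (-0.434838)(-24) = -83.22 m.
1° of latitude spans 111000 m; at latitude φ, 1° of longitude spans that × cos φ = 109329.8 m, so Δλ = -83.22 / 109329.8 × 3600 = -2.740″.

Δλ = -2.7″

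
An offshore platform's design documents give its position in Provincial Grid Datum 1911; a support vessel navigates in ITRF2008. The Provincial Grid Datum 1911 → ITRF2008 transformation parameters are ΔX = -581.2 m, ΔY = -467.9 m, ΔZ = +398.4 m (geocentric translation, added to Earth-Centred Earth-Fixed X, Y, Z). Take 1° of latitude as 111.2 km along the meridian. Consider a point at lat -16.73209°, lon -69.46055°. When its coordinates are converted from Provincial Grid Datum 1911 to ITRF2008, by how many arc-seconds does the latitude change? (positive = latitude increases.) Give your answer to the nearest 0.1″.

Δφ = 14.5″

sin φ = -0.287897, cos φ = 0.957661, sin λ = -0.936431, cos λ = 0.350852.
North component: ΔN = −sin φ cos λ·ΔX − sin φ sin λ·ΔY + cos φ·ΔZ = −(-0.287897)(0.350852)(-581.2) − (-0.287897)(-0.936431)(-467.9) + (0.957661)(398.4) = 448.97 m.
1° of latitude spans 111200 m, so Δφ = 448.97 / 111200 × 3600 = 14.535″.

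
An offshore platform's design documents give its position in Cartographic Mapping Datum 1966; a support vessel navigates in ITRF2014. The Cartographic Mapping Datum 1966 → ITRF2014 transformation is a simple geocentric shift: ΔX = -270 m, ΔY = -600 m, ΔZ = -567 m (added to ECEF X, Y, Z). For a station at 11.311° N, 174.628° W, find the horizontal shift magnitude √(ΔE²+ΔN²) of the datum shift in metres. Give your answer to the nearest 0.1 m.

At φ = 11.311°, λ = -174.628°: sin φ = 0.196134, cos φ = 0.980577, sin λ = -0.093622, cos λ = -0.995608.
ΔE = −sin λ·ΔX + cos λ·ΔY = −(-0.093622)·(-270) + (-0.995608)·(-600) = 572.09 m.
ΔN = −sin φ cos λ·ΔX − sin φ sin λ·ΔY + cos φ·ΔZ = −(0.196134)(-0.995608)(-270) − (0.196134)(-0.093622)(-600) + (0.980577)(-567) = -619.73 m.
Horizontal magnitude = √(ΔE² + ΔN²) = √(572.09² + (-619.73)²) = 843.41 m.

843.4 m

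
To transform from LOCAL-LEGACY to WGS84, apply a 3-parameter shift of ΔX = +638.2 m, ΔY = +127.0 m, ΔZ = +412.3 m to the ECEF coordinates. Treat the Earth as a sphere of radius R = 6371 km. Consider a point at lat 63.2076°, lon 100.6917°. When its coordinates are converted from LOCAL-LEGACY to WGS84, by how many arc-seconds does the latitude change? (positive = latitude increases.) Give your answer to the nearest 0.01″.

Δφ = 5.83″

sin φ = 0.892646, cos φ = 0.450759, sin λ = 0.982640, cos λ = -0.185524.
North component: ΔN = −sin φ cos λ·ΔX − sin φ sin λ·ΔY + cos φ·ΔZ = −(0.892646)(-0.185524)(638.2) − (0.892646)(0.982640)(127.0) + (0.450759)(412.3) = 180.14 m.
1° of latitude spans πR/180 = 111195 m, so Δφ = 180.14 / 111195 × 3600 = 5.832″.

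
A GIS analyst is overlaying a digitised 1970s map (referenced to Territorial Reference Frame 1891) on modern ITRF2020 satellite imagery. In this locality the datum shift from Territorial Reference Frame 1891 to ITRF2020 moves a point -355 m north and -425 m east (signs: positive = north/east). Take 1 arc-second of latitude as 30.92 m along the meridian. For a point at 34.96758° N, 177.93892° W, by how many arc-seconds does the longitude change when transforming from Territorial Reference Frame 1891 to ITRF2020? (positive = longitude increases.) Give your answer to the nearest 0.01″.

Δλ = -16.77″

At latitude 34.96758°, cos φ = 0.819476.
1″ of longitude at this latitude = 30.92 × cos φ = 25.3382 m, so Δλ = -425.0 / 25.3382 = -16.773″.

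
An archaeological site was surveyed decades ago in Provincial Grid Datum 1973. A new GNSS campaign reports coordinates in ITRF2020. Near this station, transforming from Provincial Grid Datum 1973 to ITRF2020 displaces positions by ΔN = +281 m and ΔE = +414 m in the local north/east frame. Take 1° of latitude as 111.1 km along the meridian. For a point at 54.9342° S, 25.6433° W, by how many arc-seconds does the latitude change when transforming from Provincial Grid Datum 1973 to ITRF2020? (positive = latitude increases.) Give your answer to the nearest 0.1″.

Δφ = 9.1″

1° of latitude = 111.1 km, so Δφ = 281.0 / 111100 = 0.0025293° = 9.105″.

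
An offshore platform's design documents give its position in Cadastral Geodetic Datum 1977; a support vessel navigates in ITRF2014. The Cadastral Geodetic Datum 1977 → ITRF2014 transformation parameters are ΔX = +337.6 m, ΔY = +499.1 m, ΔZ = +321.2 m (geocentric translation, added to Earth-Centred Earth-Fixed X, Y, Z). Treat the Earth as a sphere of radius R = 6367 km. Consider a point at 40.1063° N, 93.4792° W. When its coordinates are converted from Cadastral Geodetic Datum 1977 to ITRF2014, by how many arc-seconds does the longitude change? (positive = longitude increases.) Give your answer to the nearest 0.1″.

sin φ = 0.644208, cos φ = 0.764851, sin λ = -0.998157, cos λ = -0.060686.
East component: ΔE = −sin λ·ΔX + cos λ·ΔY = −(-0.998157)(337.6) + (-0.060686)(499.1) = 306.69 m.
1° of latitude spans πR/180 = 111125 m; at latitude φ, 1° of longitude spans that × cos φ = 84994.1 m, so Δλ = 306.69 / 84994.1 × 3600 = 12.990″.

Δλ = 13.0″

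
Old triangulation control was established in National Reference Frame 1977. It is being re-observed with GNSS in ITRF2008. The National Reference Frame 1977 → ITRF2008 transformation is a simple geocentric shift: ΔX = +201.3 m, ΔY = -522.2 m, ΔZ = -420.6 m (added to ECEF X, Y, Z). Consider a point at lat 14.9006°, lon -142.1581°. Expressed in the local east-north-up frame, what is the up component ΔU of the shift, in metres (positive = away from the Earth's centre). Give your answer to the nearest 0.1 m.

At φ = 14.9006°, λ = -142.1581°: sin φ = 0.257143, cos φ = 0.966373, sin λ = -0.613485, cos λ = -0.789707.
ΔU = cos φ cos λ·ΔX + cos φ sin λ·ΔY + sin φ·ΔZ = (0.966373)(-0.789707)(201.3) + (0.966373)(-0.613485)(-522.2) + (0.257143)(-420.6) = 47.81 m.

ΔU = 47.8 m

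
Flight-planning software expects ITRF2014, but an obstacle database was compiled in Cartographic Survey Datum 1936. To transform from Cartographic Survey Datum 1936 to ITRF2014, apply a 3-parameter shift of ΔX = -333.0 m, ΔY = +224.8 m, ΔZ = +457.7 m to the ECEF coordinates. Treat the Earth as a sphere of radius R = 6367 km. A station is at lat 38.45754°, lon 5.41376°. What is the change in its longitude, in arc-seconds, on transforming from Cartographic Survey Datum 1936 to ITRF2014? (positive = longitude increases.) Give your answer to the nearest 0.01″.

sin φ = 0.621935, cos φ = 0.783069, sin λ = 0.094347, cos λ = 0.995539.
East component: ΔE = −sin λ·ΔX + cos λ·ΔY = −(0.094347)(-333.0) + (0.995539)(224.8) = 255.21 m.
1° of latitude spans πR/180 = 111125 m; at latitude φ, 1° of longitude spans that × cos φ = 87018.7 m, so Δλ = 255.21 / 87018.7 × 3600 = 10.558″.

Δλ = 10.56″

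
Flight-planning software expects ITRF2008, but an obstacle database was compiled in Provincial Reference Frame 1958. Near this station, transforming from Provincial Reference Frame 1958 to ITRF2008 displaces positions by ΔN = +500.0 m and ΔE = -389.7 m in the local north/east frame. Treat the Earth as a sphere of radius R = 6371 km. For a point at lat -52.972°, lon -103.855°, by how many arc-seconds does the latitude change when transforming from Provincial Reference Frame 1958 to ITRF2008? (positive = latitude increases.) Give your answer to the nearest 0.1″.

On a sphere of radius R, 1 rad of latitude = R, so Δφ = ΔN / R = 500.0 / 6371000 = 7.8481e-05 rad = 16.188″.

Δφ = 16.2″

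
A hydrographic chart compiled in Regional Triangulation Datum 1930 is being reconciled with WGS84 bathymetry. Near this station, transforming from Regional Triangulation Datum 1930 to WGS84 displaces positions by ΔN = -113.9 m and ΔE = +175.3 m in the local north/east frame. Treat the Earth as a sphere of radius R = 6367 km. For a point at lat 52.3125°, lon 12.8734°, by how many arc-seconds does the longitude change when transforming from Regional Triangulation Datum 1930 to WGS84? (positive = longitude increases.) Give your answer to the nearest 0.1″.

Δλ = 9.3″

At latitude 52.3125°, cos φ = 0.611354.
One radian of longitude at latitude φ spans R cos φ, so Δλ = ΔE / (R cos φ) = 175.3 / (6367000 × 0.611354) = 4.5035e-05 rad = 9.289″.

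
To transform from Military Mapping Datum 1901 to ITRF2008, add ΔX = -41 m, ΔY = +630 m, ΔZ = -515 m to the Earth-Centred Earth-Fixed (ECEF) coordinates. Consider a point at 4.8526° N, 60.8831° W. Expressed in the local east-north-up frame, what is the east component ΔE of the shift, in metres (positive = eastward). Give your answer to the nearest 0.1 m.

At φ = 4.8526°, λ = -60.8831°: sin φ = 0.084593, cos φ = 0.996416, sin λ = -0.873629, cos λ = 0.486593.
ΔE = −sin λ·ΔX + cos λ·ΔY = −(-0.873629)·(-41) + (0.486593)·(630) = 270.73 m.

ΔE = 270.7 m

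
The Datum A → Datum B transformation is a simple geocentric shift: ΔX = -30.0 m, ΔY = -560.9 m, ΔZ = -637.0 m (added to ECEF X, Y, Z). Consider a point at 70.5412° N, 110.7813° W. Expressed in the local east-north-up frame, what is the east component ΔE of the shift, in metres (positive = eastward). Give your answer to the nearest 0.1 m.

At φ = 70.5412°, λ = -110.7813°: sin φ = 0.942881, cos φ = 0.333129, sin λ = -0.934942, cos λ = -0.354802.
ΔE = −sin λ·ΔX + cos λ·ΔY = −(-0.934942)·(-30.0) + (-0.354802)·(-560.9) = 170.96 m.

ΔE = 171.0 m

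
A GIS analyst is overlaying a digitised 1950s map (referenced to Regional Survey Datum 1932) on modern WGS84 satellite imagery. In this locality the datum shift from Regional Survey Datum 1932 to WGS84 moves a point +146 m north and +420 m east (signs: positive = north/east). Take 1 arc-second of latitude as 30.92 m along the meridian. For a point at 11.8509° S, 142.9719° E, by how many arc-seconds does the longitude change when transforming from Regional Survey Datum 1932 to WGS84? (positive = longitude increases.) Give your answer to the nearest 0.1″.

At latitude -11.8509°, cos φ = 0.978685.
1″ of longitude at this latitude = 30.92 × cos φ = 30.2610 m, so Δλ = 420.0 / 30.2610 = 13.879″.

Δλ = 13.9″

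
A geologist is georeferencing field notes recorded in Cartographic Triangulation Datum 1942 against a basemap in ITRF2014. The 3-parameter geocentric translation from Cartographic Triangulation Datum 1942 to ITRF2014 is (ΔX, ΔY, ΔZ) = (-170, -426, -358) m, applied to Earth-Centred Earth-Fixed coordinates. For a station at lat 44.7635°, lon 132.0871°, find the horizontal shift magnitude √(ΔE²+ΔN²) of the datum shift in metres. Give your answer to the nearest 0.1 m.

426.6 m

At φ = 44.7635°, λ = 132.0871°: sin φ = 0.704182, cos φ = 0.710019, sin λ = 0.742127, cos λ = -0.670260.
ΔE = −sin λ·ΔX + cos λ·ΔY = −(0.742127)·(-170) + (-0.670260)·(-426) = 411.69 m.
ΔN = −sin φ cos λ·ΔX − sin φ sin λ·ΔY + cos φ·ΔZ = −(0.704182)(-0.670260)(-170) − (0.704182)(0.742127)(-426) + (0.710019)(-358) = -111.80 m.
Horizontal magnitude = √(ΔE² + ΔN²) = √(411.69² + (-111.80)²) = 426.60 m.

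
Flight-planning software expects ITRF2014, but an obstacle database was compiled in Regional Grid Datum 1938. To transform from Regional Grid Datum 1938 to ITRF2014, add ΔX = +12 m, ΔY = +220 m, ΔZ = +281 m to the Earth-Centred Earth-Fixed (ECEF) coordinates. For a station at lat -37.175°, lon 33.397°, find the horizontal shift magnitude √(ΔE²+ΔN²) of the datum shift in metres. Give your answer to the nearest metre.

351 m

At φ = -37.175°, λ = 33.397°: sin φ = -0.604252, cos φ = 0.796794, sin λ = 0.550437, cos λ = 0.834877.
ΔE = −sin λ·ΔX + cos λ·ΔY = −(0.550437)·(12) + (0.834877)·(220) = 177.07 m.
ΔN = −sin φ cos λ·ΔX − sin φ sin λ·ΔY + cos φ·ΔZ = −(-0.604252)(0.834877)(12) − (-0.604252)(0.550437)(220) + (0.796794)(281) = 303.13 m.
Horizontal magnitude = √(ΔE² + ΔN²) = √(177.07² + 303.13²) = 351.05 m.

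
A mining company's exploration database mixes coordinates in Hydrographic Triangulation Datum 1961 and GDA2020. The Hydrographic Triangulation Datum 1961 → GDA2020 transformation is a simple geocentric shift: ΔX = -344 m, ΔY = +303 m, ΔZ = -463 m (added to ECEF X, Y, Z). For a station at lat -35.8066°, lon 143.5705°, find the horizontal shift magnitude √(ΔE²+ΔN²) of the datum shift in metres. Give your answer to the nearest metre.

The local east axis at (φ, λ) is (−sin λ, cos λ, 0), so ΔE = −sin(143.5705°)·(-344) + cos(143.5705°)·303 = -39.51 m.
The local north axis is (−sin φ cos λ, −sin φ sin λ, cos φ), giving ΔN = 161.929 + 105.269 − 375.491 = -108.29 m.
Horizontal magnitude = √(ΔE² + ΔN²) = √((-39.51)² + (-108.29)²) = 115.28 m.

115 m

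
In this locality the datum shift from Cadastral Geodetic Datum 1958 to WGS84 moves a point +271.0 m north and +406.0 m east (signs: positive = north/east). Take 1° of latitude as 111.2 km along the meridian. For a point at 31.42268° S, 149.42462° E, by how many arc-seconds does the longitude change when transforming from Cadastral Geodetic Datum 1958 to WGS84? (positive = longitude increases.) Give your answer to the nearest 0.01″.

Δλ = 15.40″

At latitude -31.42268°, cos φ = 0.853344.
1° of longitude at this latitude = 111.2 × cos φ = 94.89 km, so Δλ = 406.0 / 94891.9 = 0.0042786° = 15.403″.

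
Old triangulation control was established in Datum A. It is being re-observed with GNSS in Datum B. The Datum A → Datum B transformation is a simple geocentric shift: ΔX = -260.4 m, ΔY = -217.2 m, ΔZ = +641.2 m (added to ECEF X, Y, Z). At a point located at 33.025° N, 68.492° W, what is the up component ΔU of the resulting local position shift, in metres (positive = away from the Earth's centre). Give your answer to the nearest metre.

ΔU = 439 m

At φ = 33.025°, λ = -68.492°: sin φ = 0.545005, cos φ = 0.838433, sin λ = -0.930366, cos λ = 0.366631.
ΔU = cos φ cos λ·ΔX + cos φ sin λ·ΔY + sin φ·ΔZ = (0.838433)(0.366631)(-260.4) + (0.838433)(-0.930366)(-217.2) + (0.545005)(641.2) = 438.84 m.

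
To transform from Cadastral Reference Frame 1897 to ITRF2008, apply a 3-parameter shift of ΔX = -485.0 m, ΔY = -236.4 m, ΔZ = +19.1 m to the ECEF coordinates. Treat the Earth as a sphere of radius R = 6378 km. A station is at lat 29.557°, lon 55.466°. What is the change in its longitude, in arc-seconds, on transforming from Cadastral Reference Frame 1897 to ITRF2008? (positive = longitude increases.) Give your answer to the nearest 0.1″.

sin φ = 0.493289, cos φ = 0.869865, sin λ = 0.823790, cos λ = 0.566895.
East component: ΔE = −sin λ·ΔX + cos λ·ΔY = −(0.823790)(-485.0) + (0.566895)(-236.4) = 265.52 m.
1° of latitude spans πR/180 = 111317 m; at latitude φ, 1° of longitude spans that × cos φ = 96830.9 m, so Δλ = 265.52 / 96830.9 × 3600 = 9.872″.

Δλ = 9.9″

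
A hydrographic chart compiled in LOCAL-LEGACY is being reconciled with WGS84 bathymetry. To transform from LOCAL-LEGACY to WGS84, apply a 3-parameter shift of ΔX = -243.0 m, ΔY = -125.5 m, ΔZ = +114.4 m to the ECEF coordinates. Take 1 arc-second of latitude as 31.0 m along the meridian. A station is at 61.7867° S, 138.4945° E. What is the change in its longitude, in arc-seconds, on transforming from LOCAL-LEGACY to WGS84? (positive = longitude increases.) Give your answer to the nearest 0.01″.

Δλ = 17.40″

sin φ = -0.881194, cos φ = 0.472755, sin λ = 0.662692, cos λ = -0.748892.
East component: ΔE = −sin λ·ΔX + cos λ·ΔY = −(0.662692)(-243.0) + (-0.748892)(-125.5) = 255.02 m.
1° of latitude spans 3600 × 31.00 = 111600 m; at latitude φ, 1° of longitude spans that × cos φ = 52759.5 m, so Δλ = 255.02 / 52759.5 × 3600 = 17.401″.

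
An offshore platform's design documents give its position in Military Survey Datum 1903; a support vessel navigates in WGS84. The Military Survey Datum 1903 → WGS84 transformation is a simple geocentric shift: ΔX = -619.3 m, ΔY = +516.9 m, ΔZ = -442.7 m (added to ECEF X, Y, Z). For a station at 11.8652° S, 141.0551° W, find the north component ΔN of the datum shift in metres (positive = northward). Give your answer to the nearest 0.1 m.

The local north axis is (−sin φ cos λ, −sin φ sin λ, cos φ), giving ΔN = 99.034 − 66.805 − 433.241 = -401.01 m.

ΔN = -401.0 m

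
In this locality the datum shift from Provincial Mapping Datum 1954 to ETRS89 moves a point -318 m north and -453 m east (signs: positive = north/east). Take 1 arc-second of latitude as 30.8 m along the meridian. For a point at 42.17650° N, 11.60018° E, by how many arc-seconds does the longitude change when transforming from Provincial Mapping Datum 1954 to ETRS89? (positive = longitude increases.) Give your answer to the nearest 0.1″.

At latitude 42.17650°, cos φ = 0.741080.
1″ of longitude at this latitude = 30.80 × cos φ = 22.8253 m, so Δλ = -453.0 / 22.8253 = -19.846″.

Δλ = -19.8″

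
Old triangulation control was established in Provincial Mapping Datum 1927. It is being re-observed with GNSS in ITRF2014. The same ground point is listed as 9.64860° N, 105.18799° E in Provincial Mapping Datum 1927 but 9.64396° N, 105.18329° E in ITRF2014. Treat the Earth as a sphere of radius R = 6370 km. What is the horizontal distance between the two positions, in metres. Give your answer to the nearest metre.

Δφ = 9.64396° − 9.64860° = -0.00464°; Δλ = 105.18329° − 105.18799° = -0.00470°.
1° along a meridian = πR/180 = 111177 m.
ΔN = Δφ × 111177 = -515.9 m; ΔE = Δλ × 111177 × cos(9.64860°) = -0.00470 × 111177 × 0.985854 = -515.1 m.
Distance = √(ΔE² + ΔN²) = √((-515.1)² + (-515.9)²) = 729.0 m.

729 m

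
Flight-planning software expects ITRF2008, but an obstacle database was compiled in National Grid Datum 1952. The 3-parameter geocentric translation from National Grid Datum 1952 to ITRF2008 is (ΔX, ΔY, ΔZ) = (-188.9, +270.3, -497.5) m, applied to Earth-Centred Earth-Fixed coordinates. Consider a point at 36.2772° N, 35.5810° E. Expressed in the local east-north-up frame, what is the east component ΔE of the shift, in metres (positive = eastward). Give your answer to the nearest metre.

ΔE = 330 m

The local east axis at (φ, λ) is (−sin λ, cos λ, 0), so ΔE = −sin(35.5810°)·(-188.9) + cos(35.5810°)·270.3 = 329.75 m.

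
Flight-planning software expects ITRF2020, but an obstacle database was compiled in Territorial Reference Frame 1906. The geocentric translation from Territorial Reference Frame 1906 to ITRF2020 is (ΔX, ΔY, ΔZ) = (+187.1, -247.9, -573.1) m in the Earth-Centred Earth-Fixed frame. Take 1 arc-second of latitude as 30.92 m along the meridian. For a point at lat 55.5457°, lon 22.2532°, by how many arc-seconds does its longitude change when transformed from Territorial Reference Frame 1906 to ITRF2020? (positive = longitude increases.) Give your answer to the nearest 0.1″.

Δλ = -17.2″

sin φ = 0.824578, cos φ = 0.565749, sin λ = 0.378700, cos λ = 0.925519.
East component: ΔE = −sin λ·ΔX + cos λ·ΔY = −(0.378700)(187.1) + (0.925519)(-247.9) = -300.29 m.
1° of latitude spans 3600 × 30.92 = 111312 m; at latitude φ, 1° of longitude spans that × cos φ = 62974.6 m, so Δλ = -300.29 / 62974.6 × 3600 = -17.166″.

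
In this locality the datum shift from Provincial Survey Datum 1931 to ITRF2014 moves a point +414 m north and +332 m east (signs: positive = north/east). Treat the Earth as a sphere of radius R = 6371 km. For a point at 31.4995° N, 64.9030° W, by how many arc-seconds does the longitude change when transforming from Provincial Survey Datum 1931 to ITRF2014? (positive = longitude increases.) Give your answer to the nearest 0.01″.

Δλ = 12.61″

At latitude 31.4995°, cos φ = 0.852645.
One radian of longitude at latitude φ spans R cos φ, so Δλ = ΔE / (R cos φ) = 332.0 / (6371000 × 0.852645) = 6.1117e-05 rad = 12.606″.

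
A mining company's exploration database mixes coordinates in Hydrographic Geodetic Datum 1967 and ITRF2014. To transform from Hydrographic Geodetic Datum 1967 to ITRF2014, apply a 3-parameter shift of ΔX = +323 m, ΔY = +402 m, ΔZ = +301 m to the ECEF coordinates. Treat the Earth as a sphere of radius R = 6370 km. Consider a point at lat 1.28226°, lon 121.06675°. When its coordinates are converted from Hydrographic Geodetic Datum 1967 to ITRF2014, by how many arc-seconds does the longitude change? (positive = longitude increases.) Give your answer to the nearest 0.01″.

sin φ = 0.022378, cos φ = 0.999750, sin λ = 0.856567, cos λ = -0.516036.
East component: ΔE = −sin λ·ΔX + cos λ·ΔY = −(0.856567)(323) + (-0.516036)(402) = -484.12 m.
1° of latitude spans πR/180 = 111177 m; at latitude φ, 1° of longitude spans that × cos φ = 111149.6 m, so Δλ = -484.12 / 111149.6 × 3600 = -15.680″.

Δλ = -15.68″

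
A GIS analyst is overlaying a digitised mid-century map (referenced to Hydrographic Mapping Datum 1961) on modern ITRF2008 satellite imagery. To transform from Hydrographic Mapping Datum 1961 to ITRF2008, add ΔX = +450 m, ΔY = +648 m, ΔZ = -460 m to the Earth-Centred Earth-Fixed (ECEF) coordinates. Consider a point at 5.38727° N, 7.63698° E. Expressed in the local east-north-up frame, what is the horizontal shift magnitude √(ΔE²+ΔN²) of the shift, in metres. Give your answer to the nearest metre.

At φ = 5.38727°, λ = 7.63698°: sin φ = 0.093887, cos φ = 0.995583, sin λ = 0.132896, cos λ = 0.991130.
ΔE = −sin λ·ΔX + cos λ·ΔY = −(0.132896)·(450) + (0.991130)·(648) = 582.45 m.
ΔN = −sin φ cos λ·ΔX − sin φ sin λ·ΔY + cos φ·ΔZ = −(0.093887)(0.991130)(450) − (0.093887)(0.132896)(648) + (0.995583)(-460) = -507.93 m.
Horizontal magnitude = √(ΔE² + ΔN²) = √(582.45² + (-507.93)²) = 772.81 m.

773 m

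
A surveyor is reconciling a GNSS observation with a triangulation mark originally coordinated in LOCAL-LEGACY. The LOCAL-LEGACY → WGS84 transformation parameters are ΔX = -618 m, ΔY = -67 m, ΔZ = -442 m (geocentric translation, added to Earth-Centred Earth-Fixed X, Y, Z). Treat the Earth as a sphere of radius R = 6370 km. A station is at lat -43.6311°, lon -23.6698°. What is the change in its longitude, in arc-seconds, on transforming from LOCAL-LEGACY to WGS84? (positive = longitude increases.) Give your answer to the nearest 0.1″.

sin φ = -0.690013, cos φ = 0.723797, sin λ = -0.401465, cos λ = 0.915874.
East component: ΔE = −sin λ·ΔX + cos λ·ΔY = −(-0.401465)(-618) + (0.915874)(-67) = -309.47 m.
1° of latitude spans πR/180 = 111177 m; at latitude φ, 1° of longitude spans that × cos φ = 80470.0 m, so Δλ = -309.47 / 80470.0 × 3600 = -13.845″.

Δλ = -13.8″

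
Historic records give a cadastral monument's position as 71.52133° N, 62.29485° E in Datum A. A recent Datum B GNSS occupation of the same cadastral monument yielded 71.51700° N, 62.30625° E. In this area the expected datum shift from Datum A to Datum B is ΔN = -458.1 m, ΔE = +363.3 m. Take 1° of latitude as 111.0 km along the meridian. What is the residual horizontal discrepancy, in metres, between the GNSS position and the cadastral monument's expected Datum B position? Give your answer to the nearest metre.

44 m

Observed coordinate differences: Δφ = -0.00433°, Δλ = +0.01140°.
Converting to metres (1° lat = 111000 m, cos φ = 0.316952): observed ΔN = -480.6 m, observed ΔE = 401.1 m.
Subtracting the expected shift leaves a residual of -480.6 − (-458.1) = -22.5 m north and 401.1 − (363.3) = 37.8 m east.
Residual distance = √((-22.5)² + 37.8²) = 44.0 m.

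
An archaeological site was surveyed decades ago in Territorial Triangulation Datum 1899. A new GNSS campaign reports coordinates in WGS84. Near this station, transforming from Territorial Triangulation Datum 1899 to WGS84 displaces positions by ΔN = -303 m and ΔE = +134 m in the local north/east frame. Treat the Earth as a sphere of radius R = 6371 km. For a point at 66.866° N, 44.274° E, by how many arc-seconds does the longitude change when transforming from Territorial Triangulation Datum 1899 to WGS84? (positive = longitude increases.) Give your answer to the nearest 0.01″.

Δλ = 11.04″

At latitude 66.866°, cos φ = 0.392883.
One radian of longitude at latitude φ spans R cos φ, so Δλ = ΔE / (R cos φ) = 134.0 / (6371000 × 0.392883) = 5.3535e-05 rad = 11.042″.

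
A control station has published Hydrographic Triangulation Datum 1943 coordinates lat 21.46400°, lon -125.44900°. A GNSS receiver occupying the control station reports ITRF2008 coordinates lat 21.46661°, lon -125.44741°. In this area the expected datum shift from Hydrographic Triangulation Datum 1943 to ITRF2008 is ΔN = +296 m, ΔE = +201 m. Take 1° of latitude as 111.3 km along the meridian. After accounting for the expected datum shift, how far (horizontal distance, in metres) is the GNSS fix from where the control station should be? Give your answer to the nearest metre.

37 m

Observed coordinate differences: Δφ = +0.00261°, Δλ = +0.00159°.
Converting to metres (1° lat = 111300 m, cos φ = 0.930648): observed ΔN = 290.5 m, observed ΔE = 164.7 m.
Subtracting the expected shift leaves a residual of 290.5 − (296) = -5.5 m north and 164.7 − (201) = -36.3 m east.
Residual distance = √((-5.5)² + (-36.3)²) = 36.7 m.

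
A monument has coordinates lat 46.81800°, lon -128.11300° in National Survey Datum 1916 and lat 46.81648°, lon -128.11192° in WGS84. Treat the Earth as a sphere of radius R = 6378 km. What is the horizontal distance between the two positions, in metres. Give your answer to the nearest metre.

Δφ = 46.81648° − 46.81800° = -0.00152°; Δλ = -128.11192° − -128.11300° = +0.00108°.
1° along a meridian = πR/180 = 111317 m.
ΔN = Δφ × 111317 = -169.2 m; ΔE = Δλ × 111317 × cos(46.81800°) = +0.00108 × 111317 × 0.684318 = 82.3 m.
Distance = √(ΔE² + ΔN²) = √(82.3² + (-169.2)²) = 188.1 m.

188 m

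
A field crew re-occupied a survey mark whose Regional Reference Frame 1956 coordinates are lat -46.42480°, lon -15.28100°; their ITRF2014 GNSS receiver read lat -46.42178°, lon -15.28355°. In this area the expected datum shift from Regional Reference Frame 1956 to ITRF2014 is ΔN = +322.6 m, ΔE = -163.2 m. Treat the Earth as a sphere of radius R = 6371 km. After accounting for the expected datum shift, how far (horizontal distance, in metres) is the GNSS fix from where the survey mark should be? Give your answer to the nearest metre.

Observed coordinate differences: Δφ = +0.00302°, Δλ = -0.00255°.
Converting to metres (1° lat = 111195 m, cos φ = 0.689306): observed ΔN = 335.8 m, observed ΔE = -195.5 m.
Subtracting the expected shift leaves a residual of 335.8 − (322.6) = 13.2 m north and -195.5 − (-163.2) = -32.3 m east.
Residual distance = √(13.2² + (-32.3)²) = 34.9 m.

35 m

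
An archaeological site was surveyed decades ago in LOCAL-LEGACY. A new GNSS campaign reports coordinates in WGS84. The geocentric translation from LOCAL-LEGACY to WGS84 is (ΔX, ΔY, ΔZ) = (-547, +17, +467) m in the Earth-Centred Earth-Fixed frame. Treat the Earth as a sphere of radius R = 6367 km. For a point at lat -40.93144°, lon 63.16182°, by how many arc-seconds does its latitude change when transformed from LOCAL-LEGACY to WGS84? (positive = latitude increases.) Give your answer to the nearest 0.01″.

Δφ = 6.51″

sin φ = -0.655155, cos φ = 0.755494, sin λ = 0.892285, cos λ = 0.451472.
North component: ΔN = −sin φ cos λ·ΔX − sin φ sin λ·ΔY + cos φ·ΔZ = −(-0.655155)(0.451472)(-547) − (-0.655155)(0.892285)(17) + (0.755494)(467) = 200.96 m.
1° of latitude spans πR/180 = 111125 m, so Δφ = 200.96 / 111125 × 3600 = 6.510″.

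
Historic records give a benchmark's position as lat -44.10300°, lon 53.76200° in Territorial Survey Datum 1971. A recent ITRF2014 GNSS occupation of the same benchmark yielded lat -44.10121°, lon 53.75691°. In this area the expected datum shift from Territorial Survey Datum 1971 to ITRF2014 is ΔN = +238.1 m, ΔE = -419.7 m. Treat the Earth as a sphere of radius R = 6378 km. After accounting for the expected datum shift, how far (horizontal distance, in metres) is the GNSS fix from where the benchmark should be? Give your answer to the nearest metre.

Observed coordinate differences: Δφ = +0.00179°, Δλ = -0.00509°.
Converting to metres (1° lat = 111317 m, cos φ = 0.718090): observed ΔN = 199.3 m, observed ΔE = -406.9 m.
Subtracting the expected shift leaves a residual of 199.3 − (238.1) = -38.8 m north and -406.9 − (-419.7) = 12.8 m east.
Residual distance = √((-38.8)² + 12.8²) = 40.9 m.

41 m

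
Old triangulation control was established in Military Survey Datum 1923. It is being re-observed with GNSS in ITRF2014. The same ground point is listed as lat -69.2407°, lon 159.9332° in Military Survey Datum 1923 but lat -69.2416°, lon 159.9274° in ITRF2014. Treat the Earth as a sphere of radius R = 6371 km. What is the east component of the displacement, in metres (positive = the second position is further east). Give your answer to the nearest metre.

Δφ = -69.2416° − -69.2407° = -0.0009°; Δλ = 159.9274° − 159.9332° = -0.0058°.
1° along a meridian = πR/180 = 111195 m.
ΔN = Δφ × 111195 = -100.1 m; ΔE = Δλ × 111195 × cos(-69.2407°) = -0.0058 × 111195 × 0.354443 = -228.6 m.

ΔE = -229 m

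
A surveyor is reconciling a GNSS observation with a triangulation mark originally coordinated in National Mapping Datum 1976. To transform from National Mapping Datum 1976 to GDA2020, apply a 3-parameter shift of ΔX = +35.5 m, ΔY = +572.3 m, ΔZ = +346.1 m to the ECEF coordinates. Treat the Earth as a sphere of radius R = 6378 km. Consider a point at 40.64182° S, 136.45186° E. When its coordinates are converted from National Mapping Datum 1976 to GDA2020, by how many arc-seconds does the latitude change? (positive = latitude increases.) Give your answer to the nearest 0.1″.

sin φ = -0.651328, cos φ = 0.758796, sin λ = 0.688964, cos λ = -0.724796.
North component: ΔN = −sin φ cos λ·ΔX − sin φ sin λ·ΔY + cos φ·ΔZ = −(-0.651328)(-0.724796)(35.5) − (-0.651328)(0.688964)(572.3) + (0.758796)(346.1) = 502.68 m.
1° of latitude spans πR/180 = 111317 m, so Δφ = 502.68 / 111317 × 3600 = 16.257″.

Δφ = 16.3″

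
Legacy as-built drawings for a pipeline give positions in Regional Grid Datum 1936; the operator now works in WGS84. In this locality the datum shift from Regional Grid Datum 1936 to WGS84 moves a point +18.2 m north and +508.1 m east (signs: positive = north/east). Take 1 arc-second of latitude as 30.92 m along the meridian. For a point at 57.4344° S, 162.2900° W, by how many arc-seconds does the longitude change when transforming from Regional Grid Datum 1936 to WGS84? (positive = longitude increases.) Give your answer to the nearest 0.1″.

At latitude -57.4344°, cos φ = 0.538265.
1″ of longitude at this latitude = 30.92 × cos φ = 16.6432 m, so Δλ = 508.1 / 16.6432 = 30.529″.

Δλ = 30.5″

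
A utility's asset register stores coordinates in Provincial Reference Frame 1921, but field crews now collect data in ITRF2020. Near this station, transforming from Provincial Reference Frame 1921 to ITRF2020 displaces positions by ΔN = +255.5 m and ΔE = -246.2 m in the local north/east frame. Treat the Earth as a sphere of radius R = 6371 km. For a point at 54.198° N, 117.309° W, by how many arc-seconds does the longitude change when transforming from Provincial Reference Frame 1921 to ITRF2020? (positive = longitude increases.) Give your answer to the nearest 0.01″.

Δλ = -13.63″

At latitude 54.198°, cos φ = 0.584986.
One radian of longitude at latitude φ spans R cos φ, so Δλ = ΔE / (R cos φ) = -246.2 / (6371000 × 0.584986) = -6.6059e-05 rad = -13.626″.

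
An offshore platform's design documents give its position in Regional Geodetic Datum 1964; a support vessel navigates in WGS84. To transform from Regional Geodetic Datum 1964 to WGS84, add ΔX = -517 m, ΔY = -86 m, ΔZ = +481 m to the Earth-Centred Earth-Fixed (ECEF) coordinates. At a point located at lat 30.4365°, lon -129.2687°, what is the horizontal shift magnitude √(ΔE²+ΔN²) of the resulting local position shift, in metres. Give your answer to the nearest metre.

The local east axis at (φ, λ) is (−sin λ, cos λ, 0), so ΔE = −sin(-129.2687°)·(-517) + cos(-129.2687°)·(-86) = -345.82 m.
The local north axis is (−sin φ cos λ, −sin φ sin λ, cos φ), giving ΔN = -165.774 − 33.728 + 414.714 = 215.21 m.
Horizontal magnitude = √(ΔE² + ΔN²) = √((-345.82)² + 215.21²) = 407.32 m.

407 m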